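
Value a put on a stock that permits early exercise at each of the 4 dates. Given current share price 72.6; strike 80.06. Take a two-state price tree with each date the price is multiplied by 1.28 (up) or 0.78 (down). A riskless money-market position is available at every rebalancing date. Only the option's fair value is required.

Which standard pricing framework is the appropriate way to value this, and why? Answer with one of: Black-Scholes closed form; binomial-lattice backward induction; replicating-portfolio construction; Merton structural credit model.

Key observation: an American put (K = 80.06, S₀ = 72.6) on a 4-date tree has no closed form — the optimal stopping decision is embedded and must be resolved recursively from expiry.

framework: binomial-lattice backward induction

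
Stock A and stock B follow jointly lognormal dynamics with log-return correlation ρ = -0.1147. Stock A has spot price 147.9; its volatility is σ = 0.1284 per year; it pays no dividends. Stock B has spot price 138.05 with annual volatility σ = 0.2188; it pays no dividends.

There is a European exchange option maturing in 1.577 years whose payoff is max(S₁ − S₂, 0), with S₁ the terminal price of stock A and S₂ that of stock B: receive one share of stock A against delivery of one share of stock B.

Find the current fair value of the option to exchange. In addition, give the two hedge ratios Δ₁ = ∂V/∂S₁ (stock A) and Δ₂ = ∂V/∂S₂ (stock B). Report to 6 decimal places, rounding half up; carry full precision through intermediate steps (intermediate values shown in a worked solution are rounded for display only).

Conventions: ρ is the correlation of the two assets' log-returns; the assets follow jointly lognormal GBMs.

exchange price = 24.294623
Δ1 = 0.645549
Δ2 = -0.515625

σ_eff = √(σ₁² + σ₂² − 2ρσ₁σ₂) = √(0.1284² + 0.2188² − 2·-0.1147·0.1284·0.2188) = 0.266092
d₁ = (ln(S₁/S₂) + (q₂ − q₁ + σ_eff²/2)T) / (σ_eff√T) = (ln(147.9/138.05) + (0.0 − 0.0 + 0.035402)·1.577) / 0.334154 = 0.373330
d₂ = d₁ − σ_eff√T = 0.373330 − 0.334154 = 0.039176
N(d₁) = 0.645549,  N(d₂) = 0.515625
V = S₁·e^{−q₁T}·N(d₁) − S₂·e^{−q₂T}·N(d₂) = 95.476660 − 71.182037 = 24.294623
Key observation: pricing in stock B-units makes this a unit-strike call on the ratio S₁/S₂ — the risk-free rate cancels and cannot affect the value.
Δ₁ = e^{−q₁T}·N(d₁) = 0.645549;  Δ₂ = −e^{−q₂T}·N(d₂) = -0.515625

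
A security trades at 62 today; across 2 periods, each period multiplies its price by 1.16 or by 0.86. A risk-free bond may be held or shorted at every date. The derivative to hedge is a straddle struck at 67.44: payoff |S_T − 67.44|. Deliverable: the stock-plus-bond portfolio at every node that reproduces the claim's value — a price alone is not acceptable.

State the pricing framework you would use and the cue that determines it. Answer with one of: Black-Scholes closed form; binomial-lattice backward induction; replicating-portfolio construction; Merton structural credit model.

framework: replicating-portfolio construction

Key observation: what is demanded is not a single number but the (Δ, B) position at each node of the 1.16/0.86 tree starting at 62; constructing those positions is the replicating-portfolio method.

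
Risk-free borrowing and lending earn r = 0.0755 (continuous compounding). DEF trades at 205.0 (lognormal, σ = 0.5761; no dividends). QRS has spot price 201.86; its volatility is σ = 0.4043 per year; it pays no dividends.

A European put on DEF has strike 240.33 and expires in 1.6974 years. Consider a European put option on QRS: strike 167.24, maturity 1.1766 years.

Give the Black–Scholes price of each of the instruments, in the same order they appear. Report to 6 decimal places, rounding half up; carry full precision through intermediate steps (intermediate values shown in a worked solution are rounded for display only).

price(DEF put K=240.33) = 64.172769
price(QRS put K=167.24) = 12.184867

[DEF put K=240.33]
σ√T = 0.5761·√1.6974 = 0.750568
d₁ = (ln(S/K) + (r+σ²/2)T) / (σ√T) = (ln(205.0/240.33) + (0.0755+0.5761²/2)·1.6974) / 0.750568 = (-0.159003 + 0.409830) / 0.750568 = 0.334183
d₂ = d₁ − σ√T = 0.334183 − 0.750568 = -0.416385
e^{−rT} = 0.879718
N(−d₁) = 0.369121,  N(−d₂) = 0.661436
price = K·e^{−rT}·N(−d₂) − S·N(−d₁) = 139.842546 − 75.669777 = 64.172769
[QRS put K=167.24]
σ√T = 0.4043·√1.1766 = 0.438549
d₁ = (ln(S/K) + (r+σ²/2)T) / (σ√T) = (ln(201.86/167.24) + (0.0755+0.4043²/2)·1.1766) / 0.438549 = (0.188144 + 0.184996) / 0.438549 = 0.850852
d₂ = d₁ − σ√T = 0.850852 − 0.438549 = 0.412303
e^{−rT} = 0.914998
N(−d₁) = 0.197426,  N(−d₂) = 0.340059
price = K·e^{−rT}·N(−d₂) − S·N(−d₁) = 52.037226 − 39.852358 = 12.184867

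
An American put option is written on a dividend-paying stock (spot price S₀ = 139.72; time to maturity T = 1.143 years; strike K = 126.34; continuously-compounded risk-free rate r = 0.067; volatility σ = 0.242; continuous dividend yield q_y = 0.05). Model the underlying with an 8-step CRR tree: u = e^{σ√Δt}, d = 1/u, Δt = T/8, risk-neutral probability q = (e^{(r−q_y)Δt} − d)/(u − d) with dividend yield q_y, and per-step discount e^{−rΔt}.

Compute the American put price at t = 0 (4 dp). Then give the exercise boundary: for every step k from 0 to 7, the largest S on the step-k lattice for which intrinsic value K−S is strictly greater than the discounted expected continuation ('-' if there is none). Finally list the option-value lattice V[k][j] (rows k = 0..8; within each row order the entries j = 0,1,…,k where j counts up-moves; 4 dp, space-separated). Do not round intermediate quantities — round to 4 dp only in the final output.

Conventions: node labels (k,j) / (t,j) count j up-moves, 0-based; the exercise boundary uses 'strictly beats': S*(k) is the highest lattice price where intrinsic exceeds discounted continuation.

Δt=0.14288  u=1.09579  d=0.91259  q=0.49042  discount=0.99047
step 8 (expiry): payoffs max(K−S,0) = 59.1278 45.6349 29.4334 9.9794 0.0000 0.0000 0.0000 0.0000 0.0000
step 7: (k=7,j=0): S=73.6503, K−S=52.6897, hold=52.0103 ⇒ V=52.6897 exercise | (k=7,j=1): S=88.4356, K−S=37.9044, hold=37.3303 ⇒ V=37.9044 exercise | (k=7,j=2): S=106.1891, K−S=20.1509, hold=19.7032 ⇒ V=20.1509 exercise | (k=7,j=3): S=127.5065, K−S=0.0000, hold=5.0368 ⇒ V=5.0368 continue | (k=7,j=4): S=153.1034, K−S=0.0000, hold=0.0000 ⇒ V=0.0000 continue | (k=7,j=5): S=183.8389, K−S=0.0000, hold=0.0000 ⇒ V=0.0000 continue | (k=7,j=6): S=220.7445, K−S=0.0000, hold=0.0000 ⇒ V=0.0000 continue | (k=7,j=7): S=265.0589, K−S=0.0000, hold=0.0000 ⇒ V=0.0000 continue  boundary S*=106.1891
step 6: (k=6,j=0): S=80.7051, K−S=45.6349, hold=45.0058 ⇒ V=45.6349 exercise | (k=6,j=1): S=96.9066, K−S=29.4334, hold=28.9195 ⇒ V=29.4334 exercise | (k=6,j=2): S=116.3606, K−S=9.9794, hold=12.6173 ⇒ V=12.6173 continue | (k=6,j=3): S=139.7200, K−S=0.0000, hold=2.5422 ⇒ V=2.5422 continue | (k=6,j=4): S=167.7688, K−S=0.0000, hold=0.0000 ⇒ V=0.0000 continue | (k=6,j=5): S=201.4483, K−S=0.0000, hold=0.0000 ⇒ V=0.0000 continue | (k=6,j=6): S=241.8890, K−S=0.0000, hold=0.0000 ⇒ V=0.0000 continue  boundary S*=96.9066
step 5: (k=5,j=0): S=88.4356, K−S=37.9044, hold=37.3303 ⇒ V=37.9044 exercise | (k=5,j=1): S=106.1891, K−S=20.1509, hold=20.9846 ⇒ V=20.9846 continue | (k=5,j=2): S=127.5065, K−S=0.0000, hold=7.6031 ⇒ V=7.6031 continue | (k=5,j=3): S=153.1034, K−S=0.0000, hold=1.2831 ⇒ V=1.2831 continue | (k=5,j=4): S=183.8389, K−S=0.0000, hold=0.0000 ⇒ V=0.0000 continue | (k=5,j=5): S=220.7445, K−S=0.0000, hold=0.0000 ⇒ V=0.0000 continue  boundary S*=88.4356
step 4: (k=4,j=0): S=96.9066, K−S=29.4334, hold=29.3245 ⇒ V=29.4334 exercise | (k=4,j=1): S=116.3606, K−S=9.9794, hold=14.2846 ⇒ V=14.2846 continue | (k=4,j=2): S=139.7200, K−S=0.0000, hold=4.4607 ⇒ V=4.4607 continue | (k=4,j=3): S=167.7688, K−S=0.0000, hold=0.6476 ⇒ V=0.6476 continue | (k=4,j=4): S=201.4483, K−S=0.0000, hold=0.0000 ⇒ V=0.0000 continue  boundary S*=96.9066
step 3: (k=3,j=0): S=106.1891, K−S=20.1509, hold=21.7945 ⇒ V=21.7945 continue | (k=3,j=1): S=127.5065, K−S=0.0000, hold=9.3766 ⇒ V=9.3766 continue | (k=3,j=2): S=153.1034, K−S=0.0000, hold=2.5660 ⇒ V=2.5660 continue | (k=3,j=3): S=183.8389, K−S=0.0000, hold=0.3269 ⇒ V=0.3269 continue  boundary S*=-
step 2: (k=2,j=0): S=116.3606, K−S=9.9794, hold=15.5548 ⇒ V=15.5548 continue | (k=2,j=1): S=139.7200, K−S=0.0000, hold=5.9790 ⇒ V=5.9790 continue | (k=2,j=2): S=167.7688, K−S=0.0000, hold=1.4539 ⇒ V=1.4539 continue  boundary S*=-
step 1: (k=1,j=0): S=127.5065, K−S=0.0000, hold=10.7552 ⇒ V=10.7552 continue | (k=1,j=1): S=153.1034, K−S=0.0000, hold=3.7240 ⇒ V=3.7240 continue  boundary S*=-
step 0: (k=0,j=0): S=139.7200, K−S=0.0000, hold=7.2373 ⇒ V=7.2373 continue  boundary S*=-

price = 7.2373
boundary = - - - - 96.9066 88.4356 96.9066 106.1891
tree:
7.2373
10.7552 3.7240
15.5548 5.9790 1.4539
21.7945 9.3766 2.5660 0.3269
29.4334 14.2846 4.4607 0.6476 0.0000
37.9044 20.9846 7.6031 1.2831 0.0000 0.0000
45.6349 29.4334 12.6173 2.5422 0.0000 0.0000 0.0000
52.6897 37.9044 20.1509 5.0368 0.0000 0.0000 0.0000 0.0000
59.1278 45.6349 29.4334 9.9794 0.0000 0.0000 0.0000 0.0000 0.0000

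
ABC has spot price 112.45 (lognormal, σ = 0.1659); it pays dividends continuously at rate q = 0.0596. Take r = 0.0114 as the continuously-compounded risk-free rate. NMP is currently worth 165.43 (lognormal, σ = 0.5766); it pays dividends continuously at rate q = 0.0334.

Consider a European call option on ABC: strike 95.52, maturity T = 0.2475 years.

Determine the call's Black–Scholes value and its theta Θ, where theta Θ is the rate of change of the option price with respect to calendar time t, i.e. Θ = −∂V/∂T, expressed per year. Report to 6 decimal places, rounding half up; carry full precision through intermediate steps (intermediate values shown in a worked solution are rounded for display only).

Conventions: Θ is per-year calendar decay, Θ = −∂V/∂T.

σ√T = 0.1659·√0.2475 = 0.082534
d₁ = (ln(S/K) + (r−q+σ²/2)T) / (σ√T) = (ln(112.45/95.52) + (0.0114−0.0596+0.1659²/2)·0.2475) / 0.082534 = (0.163173 − 0.008524) / 0.082534 = 1.873762
d₂ = d₁ − σ√T = 1.873762 − 0.082534 = 1.791228
e^{−rT} = 0.997182
e^{−qT} = 0.985357
N(d₁) = 0.969518,  N(d₂) = 0.963372
Call price V = S·e^{−qT}·N(d₁) − K·e^{−rT}·N(d₂) = 107.425958 − 91.761987 = 15.663971
φ(d₁) = (1/√(2π))·e^{−d₁²/2} = 0.068946
Θ = −S·e^{−qT}·φ(d₁)·σ/(2√T) + q·S·e^{−qT}·N(d₁) − r·K·e^{−rT}·N(d₂) = −1.273771 + 6.402587 − 1.046087 = 4.082729

price = 15.663971
Θ = 4.082729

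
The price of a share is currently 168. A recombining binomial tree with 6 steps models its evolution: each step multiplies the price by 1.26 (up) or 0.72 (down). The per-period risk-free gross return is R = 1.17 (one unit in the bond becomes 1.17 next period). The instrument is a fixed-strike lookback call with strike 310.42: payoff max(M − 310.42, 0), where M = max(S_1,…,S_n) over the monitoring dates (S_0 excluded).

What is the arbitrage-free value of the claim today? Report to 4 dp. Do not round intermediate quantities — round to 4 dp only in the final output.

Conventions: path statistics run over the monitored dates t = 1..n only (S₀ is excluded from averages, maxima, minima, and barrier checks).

Set p* = 0.8333 (from d < R < u); the path-dependent value is the discounted p*-expectation over all price paths.
Enumerate all 2^6 = 64 price paths (U = up ×1.26, D = down ×0.72); each path with k up-moves has probability p*^k·(1−p*)^(6−k).
DDDDDD: M=120.9600, payoff=0.0000, prob=0.000021
UDDDDD: M=211.6800, payoff=0.0000, prob=0.000107
DUDDDD: M=152.4096, payoff=0.0000, prob=0.000107
UUDDDD: M=266.7168, payoff=0.0000, prob=0.000536
DDUDDD: M=120.9600, payoff=0.0000, prob=0.000107
UDUDDD: M=211.6800, payoff=0.0000, prob=0.000536
DUUDDD: M=192.0361, payoff=0.0000, prob=0.000536
UUUDDD: M=336.0632, payoff=25.6432, prob=0.002679
DDDUDD: M=120.9600, payoff=0.0000, prob=0.000107
UDDUDD: M=211.6800, payoff=0.0000, prob=0.000536
DUDUDD: M=152.4096, payoff=0.0000, prob=0.000536
UUDUDD: M=266.7168, payoff=0.0000, prob=0.002679
DDUUDD: M=138.2660, payoff=0.0000, prob=0.000536
UDUUDD: M=241.9655, payoff=0.0000, prob=0.002679
DUUUDD: M=241.9655, payoff=0.0000, prob=0.002679
UUUUDD: M=423.4396, payoff=113.0196, prob=0.013396
DDDDUD: M=120.9600, payoff=0.0000, prob=0.000107
UDDDUD: M=211.6800, payoff=0.0000, prob=0.000536
DUDDUD: M=152.4096, payoff=0.0000, prob=0.000536
UUDDUD: M=266.7168, payoff=0.0000, prob=0.002679
DDUDUD: M=120.9600, payoff=0.0000, prob=0.000536
UDUDUD: M=211.6800, payoff=0.0000, prob=0.002679
DUUDUD: M=192.0361, payoff=0.0000, prob=0.002679
UUUDUD: M=336.0632, payoff=25.6432, prob=0.013396
DDDUUD: M=120.9600, payoff=0.0000, prob=0.000536
UDDUUD: M=211.6800, payoff=0.0000, prob=0.002679
DUDUUD: M=174.2151, payoff=0.0000, prob=0.002679
UUDUUD: M=304.8765, payoff=0.0000, prob=0.013396
DDUUUD: M=174.2151, payoff=0.0000, prob=0.002679
UDUUUD: M=304.8765, payoff=0.0000, prob=0.013396
DUUUUD: M=304.8765, payoff=0.0000, prob=0.013396
UUUUUD: M=533.5339, payoff=223.1139, prob=0.066980
DDDDDU: M=120.9600, payoff=0.0000, prob=0.000107
UDDDDU: M=211.6800, payoff=0.0000, prob=0.000536
DUDDDU: M=152.4096, payoff=0.0000, prob=0.000536
UUDDDU: M=266.7168, payoff=0.0000, prob=0.002679
DDUDDU: M=120.9600, payoff=0.0000, prob=0.000536
UDUDDU: M=211.6800, payoff=0.0000, prob=0.002679
DUUDDU: M=192.0361, payoff=0.0000, prob=0.002679
UUUDDU: M=336.0632, payoff=25.6432, prob=0.013396
DDDUDU: M=120.9600, payoff=0.0000, prob=0.000536
UDDUDU: M=211.6800, payoff=0.0000, prob=0.002679
DUDUDU: M=152.4096, payoff=0.0000, prob=0.002679
UUDUDU: M=266.7168, payoff=0.0000, prob=0.013396
DDUUDU: M=138.2660, payoff=0.0000, prob=0.002679
UDUUDU: M=241.9655, payoff=0.0000, prob=0.013396
DUUUDU: M=241.9655, payoff=0.0000, prob=0.013396
UUUUDU: M=423.4396, payoff=113.0196, prob=0.066980
DDDDUU: M=120.9600, payoff=0.0000, prob=0.000536
UDDDUU: M=211.6800, payoff=0.0000, prob=0.002679
DUDDUU: M=152.4096, payoff=0.0000, prob=0.002679
UUDDUU: M=266.7168, payoff=0.0000, prob=0.013396
DDUDUU: M=125.4349, payoff=0.0000, prob=0.002679
UDUDUU: M=219.5111, payoff=0.0000, prob=0.013396
DUUDUU: M=219.5111, payoff=0.0000, prob=0.013396
UUUDUU: M=384.1444, payoff=73.7244, prob=0.066980
DDDUUU: M=125.4349, payoff=0.0000, prob=0.002679
UDDUUU: M=219.5111, payoff=0.0000, prob=0.013396
DUDUUU: M=219.5111, payoff=0.0000, prob=0.013396
UUDUUU: M=384.1444, payoff=73.7244, prob=0.066980
DDUUUU: M=219.5111, payoff=0.0000, prob=0.013396
UDUUUU: M=384.1444, payoff=73.7244, prob=0.066980
DUUUUU: M=384.1444, payoff=73.7244, prob=0.066980
UUUUUU: M=672.2527, payoff=361.8327, prob=0.334898
Price = Σ prob·payoff / R^6 = 165.712975 / 2.565164 = 64.6013

price = 64.6013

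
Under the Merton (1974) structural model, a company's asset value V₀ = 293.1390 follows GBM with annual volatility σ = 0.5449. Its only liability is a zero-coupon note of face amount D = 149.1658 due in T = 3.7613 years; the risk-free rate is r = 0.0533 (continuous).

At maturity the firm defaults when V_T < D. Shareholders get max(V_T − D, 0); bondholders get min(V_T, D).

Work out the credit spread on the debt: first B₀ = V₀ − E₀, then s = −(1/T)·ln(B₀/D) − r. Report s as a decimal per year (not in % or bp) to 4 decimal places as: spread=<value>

Apply the equity-as-call identities (strike 149.1658, horizon 3.7613 years):
d₁ = [ln(V₀/D) + (r + σ²/2)T] / (σ√T)
   = [ln(293.1390/149.1658) + (0.0533 + 0.5·0.5449²)·3.7613] / (0.5449·√3.7613)
   = [0.675588 + 0.758872] / 1.056783 = 1.357385
d₂ = d₁ − σ√T = 1.357385 − 1.056783 = 0.300602
N(d₁) = 0.912670,  N(d₂) = 0.618141,  e^(−rT) = 0.818340
E₀ = V₀·N(d₁) − D·e^(−rT)·N(d₂)
   = 293.1390·0.912670 − 149.1658·0.818340·0.618141 = 192.083875
B₀ = V₀ − E₀ = 293.1390 − 192.083875 = 101.055125
spread = −(1/T)·ln(B₀/D) − r = −(1/3.7613)·ln(101.055125/149.1658) − 0.0533 = 0.05022598

spread=0.0502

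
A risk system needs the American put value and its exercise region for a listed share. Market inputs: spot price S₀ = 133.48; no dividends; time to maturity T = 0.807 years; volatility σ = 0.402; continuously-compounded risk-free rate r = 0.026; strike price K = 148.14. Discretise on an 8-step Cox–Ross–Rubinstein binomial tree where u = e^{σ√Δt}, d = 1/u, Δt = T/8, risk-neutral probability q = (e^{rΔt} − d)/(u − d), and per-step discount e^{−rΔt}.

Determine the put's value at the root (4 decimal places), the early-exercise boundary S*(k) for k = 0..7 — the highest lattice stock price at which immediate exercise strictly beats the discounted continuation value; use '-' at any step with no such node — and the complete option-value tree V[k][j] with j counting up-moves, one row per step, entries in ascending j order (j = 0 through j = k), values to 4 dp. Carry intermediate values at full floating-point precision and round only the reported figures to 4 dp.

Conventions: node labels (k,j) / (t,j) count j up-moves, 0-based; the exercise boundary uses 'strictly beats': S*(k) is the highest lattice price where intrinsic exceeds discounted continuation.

price = 27.2798
boundary = - - - 91.0052 80.0969 91.0052 103.3989 117.4806
tree:
27.2798
36.0310 17.8874
46.1433 25.2025 10.0092
57.1348 34.4115 15.2995 4.2958
68.0431 45.2901 22.7385 7.2721 1.0740
77.6438 57.1348 32.6235 12.0848 2.0643 0.0000
86.0937 68.0431 44.7411 19.5897 3.9679 0.0000 0.0000
93.5308 77.6438 57.1348 30.6594 7.6269 0.0000 0.0000 0.0000
100.0765 86.0937 68.0431 44.7411 14.6600 0.0000 0.0000 0.0000 0.0000

Δt=0.10088, u=1.13619, d=0.88014, q=0.47838, disc=e^(-rΔt)=0.99738
k=8 terminal: V=max(K-S,0) → 100.0765 86.0937 68.0431 44.7411 14.6600 0.0000 0.0000 0.0000 0.0000
k=7: j=0 S=54.6092 intr=93.5308 cont=93.1428 V=93.5308[EX]; j=1 S=70.4962 intr=77.6438 cont=77.2558 V=77.6438[EX]; j=2 S=91.0052 intr=57.1348 cont=56.7468 V=57.1348[EX]; j=3 S=117.4806 intr=30.6594 cont=30.2714 V=30.6594[EX]; j=4 S=151.6583 intr=0.0000 cont=7.6269 V=7.6269[hold]; j=5 S=195.7791 intr=0.0000 cont=0.0000 V=0.0000[hold]; j=6 S=252.7357 intr=0.0000 cont=0.0000 V=0.0000[hold]; j=7 S=326.2622 intr=0.0000 cont=0.0000 V=0.0000[hold]  S*(7)=117.4806
k=6: j=0 S=62.0463 intr=86.0937 cont=85.7057 V=86.0937[EX]; j=1 S=80.0969 intr=68.0431 cont=67.6550 V=68.0431[EX]; j=2 S=103.3989 intr=44.7411 cont=44.3530 V=44.7411[EX]; j=3 S=133.4800 intr=14.6600 cont=19.5897 V=19.5897[hold]; j=4 S=172.3123 intr=0.0000 cont=3.9679 V=3.9679[hold]; j=5 S=222.4418 intr=0.0000 cont=0.0000 V=0.0000[hold]; j=6 S=287.1552 intr=0.0000 cont=0.0000 V=0.0000[hold]  S*(6)=103.3989
k=5: j=0 S=70.4962 intr=77.6438 cont=77.2558 V=77.6438[EX]; j=1 S=91.0052 intr=57.1348 cont=56.7468 V=57.1348[EX]; j=2 S=117.4806 intr=30.6594 cont=32.6235 V=32.6235[hold]; j=3 S=151.6583 intr=0.0000 cont=12.0848 V=12.0848[hold]; j=4 S=195.7791 intr=0.0000 cont=2.0643 V=2.0643[hold]; j=5 S=252.7357 intr=0.0000 cont=0.0000 V=0.0000[hold]  S*(5)=91.0052
k=4: j=0 S=80.0969 intr=68.0431 cont=67.6550 V=68.0431[EX]; j=1 S=103.3989 intr=44.7411 cont=45.2901 V=45.2901[hold]; j=2 S=133.4800 intr=14.6600 cont=22.7385 V=22.7385[hold]; j=3 S=172.3123 intr=0.0000 cont=7.2721 V=7.2721[hold]; j=4 S=222.4418 intr=0.0000 cont=1.0740 V=1.0740[hold]  S*(4)=80.0969
k=3: j=0 S=91.0052 intr=57.1348 cont=57.0088 V=57.1348[EX]; j=1 S=117.4806 intr=30.6594 cont=34.4115 V=34.4115[hold]; j=2 S=151.6583 intr=0.0000 cont=15.2995 V=15.2995[hold]; j=3 S=195.7791 intr=0.0000 cont=4.2958 V=4.2958[hold]  S*(3)=91.0052
k=2: j=0 S=103.3989 intr=44.7411 cont=46.1433 V=46.1433[hold]; j=1 S=133.4800 intr=14.6600 cont=25.2025 V=25.2025[hold]; j=2 S=172.3123 intr=0.0000 cont=10.0092 V=10.0092[hold]  S*(2)=-
k=1: j=0 S=117.4806 intr=30.6594 cont=36.0310 V=36.0310[hold]; j=1 S=151.6583 intr=0.0000 cont=17.8874 V=17.8874[hold]  S*(1)=-
k=0: j=0 S=133.4800 intr=14.6600 cont=27.2798 V=27.2798[hold]  S*(0)=-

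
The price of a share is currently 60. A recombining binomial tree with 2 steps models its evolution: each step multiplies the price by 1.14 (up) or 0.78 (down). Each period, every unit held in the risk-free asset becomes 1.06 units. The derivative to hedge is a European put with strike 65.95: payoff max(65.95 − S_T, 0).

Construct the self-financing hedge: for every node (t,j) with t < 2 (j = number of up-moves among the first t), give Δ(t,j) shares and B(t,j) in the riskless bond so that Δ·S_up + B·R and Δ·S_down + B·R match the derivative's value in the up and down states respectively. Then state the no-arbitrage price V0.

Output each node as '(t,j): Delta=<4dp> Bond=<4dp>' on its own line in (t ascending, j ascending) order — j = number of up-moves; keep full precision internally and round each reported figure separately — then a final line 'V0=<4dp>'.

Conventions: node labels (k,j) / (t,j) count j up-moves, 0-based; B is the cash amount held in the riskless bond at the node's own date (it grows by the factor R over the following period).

(0,0): Delta=-0.5915 Bond=40.6586
(1,0): Delta=-1.0000 Bond=62.2170
(1,1): Delta=-0.5116 Bond=37.6355
V0=5.1700

Risk-neutral probability p* = (R−d)/(u−d) = (1.06−0.78)/(1.14−0.78) = 0.7778.
Expiry values: V(2,0)=29.4460, V(2,1)=12.5980, V(2,2)=0.0000
(1,0): S=46.8000. Δ = (V_up−V_dn)/(S_up−S_dn) = (12.5980−29.4460)/(53.3520−36.5040) = -1.0000. V = [p*·12.5980 + (1−p*)·29.4460]/1.06 = 15.4170. B = V − Δ·S = 62.2170.
(1,1): S=68.4000. Δ = (V_up−V_dn)/(S_up−S_dn) = (0.0000−12.5980)/(77.9760−53.3520) = -0.5116. V = [p*·0.0000 + (1−p*)·12.5980]/1.06 = 2.6411. B = V − Δ·S = 37.6355.
(0,0): S=60.0000. Δ = (V_up−V_dn)/(S_up−S_dn) = (2.6411−15.4170)/(68.4000−46.8000) = -0.5915. V = [p*·2.6411 + (1−p*)·15.4170]/1.06 = 5.1700. B = V − Δ·S = 40.6586.
As a check, the time-0 holding Δ(0,0)·S0 + B(0,0) comes to 5.1700 — exactly V0.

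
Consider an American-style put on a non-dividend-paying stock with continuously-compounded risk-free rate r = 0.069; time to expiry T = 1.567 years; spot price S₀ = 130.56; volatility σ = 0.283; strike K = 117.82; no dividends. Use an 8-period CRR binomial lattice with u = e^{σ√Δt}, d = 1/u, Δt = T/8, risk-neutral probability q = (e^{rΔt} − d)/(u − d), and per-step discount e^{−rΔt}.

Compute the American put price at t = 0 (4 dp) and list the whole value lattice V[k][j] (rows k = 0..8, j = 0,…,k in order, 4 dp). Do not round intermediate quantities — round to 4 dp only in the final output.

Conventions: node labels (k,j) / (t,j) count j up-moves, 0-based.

price = 8.0707
tree:
8.0707
12.6333 4.1179
19.1917 6.9782 1.6153
28.1546 11.5135 3.0218 0.3740
38.7103 18.3792 5.5489 0.7947 0.0000
48.0234 28.1546 9.9385 1.6883 0.0000 0.0000
56.2401 38.7103 17.1835 3.5870 0.0000 0.0000 0.0000
63.4895 48.0234 28.1546 7.6207 0.0000 0.0000 0.0000 0.0000
69.8854 56.2401 38.7103 16.1905 0.0000 0.0000 0.0000 0.0000 0.0000

params: Δt=0.19587 u=1.13343 d=0.88228 q=0.52291 e^(-rΔt)=0.98658
t_8 payoffs: 69.8854 56.2401 38.7103 16.1905 0.0000 0.0000 0.0000 0.0000 0.0000
k=7: node(7,0) S=54.3305 payoff=63.4895 vs cont=61.9078 → 63.4895 [stop]  node(7,1) S=69.7966 payoff=48.0234 vs cont=46.4417 → 48.0234 [stop]  node(7,2) S=89.6654 payoff=28.1546 vs cont=26.5730 → 28.1546 [stop]  node(7,3) S=115.1901 payoff=2.6299 vs cont=7.6207 → 7.6207 [wait]  node(7,4) S=147.9808 payoff=0.0000 vs cont=0.0000 → 0.0000 [wait]  node(7,5) S=190.1059 payoff=0.0000 vs cont=0.0000 → 0.0000 [wait]  node(7,6) S=244.2226 payoff=0.0000 vs cont=0.0000 → 0.0000 [wait]  node(7,7) S=313.7446 payoff=0.0000 vs cont=0.0000 → 0.0000 [wait]
k=6: node(6,0) S=61.5799 payoff=56.2401 vs cont=54.6584 → 56.2401 [stop]  node(6,1) S=79.1097 payoff=38.7103 vs cont=37.1287 → 38.7103 [stop]  node(6,2) S=101.6295 payoff=16.1905 vs cont=17.1835 → 17.1835 [wait]  node(6,3) S=130.5600 payoff=0.0000 vs cont=3.5870 → 3.5870 [wait]  node(6,4) S=167.7260 payoff=0.0000 vs cont=0.0000 → 0.0000 [wait]  node(6,5) S=215.4720 payoff=0.0000 vs cont=0.0000 → 0.0000 [wait]  node(6,6) S=276.8096 payoff=0.0000 vs cont=0.0000 → 0.0000 [wait]
k=5: node(5,0) S=69.7966 payoff=48.0234 vs cont=46.4417 → 48.0234 [stop]  node(5,1) S=89.6654 payoff=28.1546 vs cont=27.0852 → 28.1546 [stop]  node(5,2) S=115.1901 payoff=2.6299 vs cont=9.9385 → 9.9385 [wait]  node(5,3) S=147.9808 payoff=0.0000 vs cont=1.6883 → 1.6883 [wait]  node(5,4) S=190.1059 payoff=0.0000 vs cont=0.0000 → 0.0000 [wait]  node(5,5) S=244.2226 payoff=0.0000 vs cont=0.0000 → 0.0000 [wait]
k=4: node(4,0) S=79.1097 payoff=38.7103 vs cont=37.1287 → 38.7103 [stop]  node(4,1) S=101.6295 payoff=16.1905 vs cont=18.3792 → 18.3792 [wait]  node(4,2) S=130.5600 payoff=0.0000 vs cont=5.5489 → 5.5489 [wait]  node(4,3) S=167.7260 payoff=0.0000 vs cont=0.7947 → 0.7947 [wait]  node(4,4) S=215.4720 payoff=0.0000 vs cont=0.0000 → 0.0000 [wait]
k=3: node(3,0) S=89.6654 payoff=28.1546 vs cont=27.7021 → 28.1546 [stop]  node(3,1) S=115.1901 payoff=2.6299 vs cont=11.5135 → 11.5135 [wait]  node(3,2) S=147.9808 payoff=0.0000 vs cont=3.0218 → 3.0218 [wait]  node(3,3) S=190.1059 payoff=0.0000 vs cont=0.3740 → 0.3740 [wait]
k=2: node(2,0) S=101.6295 payoff=16.1905 vs cont=19.1917 → 19.1917 [wait]  node(2,1) S=130.5600 payoff=0.0000 vs cont=6.9782 → 6.9782 [wait]  node(2,2) S=167.7260 payoff=0.0000 vs cont=1.6153 → 1.6153 [wait]
k=1: node(1,0) S=115.1901 payoff=2.6299 vs cont=12.6333 → 12.6333 [wait]  node(1,1) S=147.9808 payoff=0.0000 vs cont=4.1179 → 4.1179 [wait]
k=0: node(0,0) S=130.5600 payoff=0.0000 vs cont=8.0707 → 8.0707 [wait]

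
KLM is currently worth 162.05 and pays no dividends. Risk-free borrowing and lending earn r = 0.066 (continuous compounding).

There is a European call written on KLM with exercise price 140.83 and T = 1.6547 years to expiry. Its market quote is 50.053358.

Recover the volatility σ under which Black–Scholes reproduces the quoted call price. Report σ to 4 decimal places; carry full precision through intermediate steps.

sigma = 0.3938

At σ = 0.3938 the Black–Scholes value reproduces the quote:
σ√T = 0.3938·√1.6547 = 0.506565
d₁ = (ln(S/K) + (r+σ²/2)T) / (σ√T) = (ln(162.05/140.83) + (0.066+0.3938²/2)·1.6547) / 0.506565 = (0.140351 + 0.237514) / 0.506565 = 0.745937
d₂ = d₁ − σ√T = 0.745937 − 0.506565 = 0.239372
e^{−rT} = 0.896542
N(d₁) = 0.772147,  N(d₂) = 0.594591
V = S·N(d₁) − K·e^{−rT}·N(d₂) = 125.126471 − 75.073112 = 50.053358 (the quoted price), and the Black–Scholes price is strictly increasing in σ, so σ is unique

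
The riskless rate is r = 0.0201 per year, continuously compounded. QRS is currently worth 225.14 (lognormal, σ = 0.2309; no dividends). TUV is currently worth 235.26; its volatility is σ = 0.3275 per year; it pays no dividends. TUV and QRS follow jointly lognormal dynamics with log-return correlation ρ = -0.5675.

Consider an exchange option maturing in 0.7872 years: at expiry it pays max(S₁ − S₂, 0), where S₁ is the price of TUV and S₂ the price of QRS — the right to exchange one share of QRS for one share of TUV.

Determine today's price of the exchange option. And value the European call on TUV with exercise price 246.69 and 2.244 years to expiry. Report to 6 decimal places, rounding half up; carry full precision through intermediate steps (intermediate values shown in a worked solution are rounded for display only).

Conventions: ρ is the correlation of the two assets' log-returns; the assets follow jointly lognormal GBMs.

exchange price = 45.378223
price(TUV call K=246.69) = 45.365845

σ_eff = √(σ₁² + σ₂² − 2ρσ₁σ₂) = √(0.3275² + 0.2309² − 2·-0.5675·0.3275·0.2309) = 0.496386
d₁ = (ln(S₁/S₂) + (q₂ − q₁ + σ_eff²/2)T) / (σ_eff√T) = (ln(235.26/225.14) + (0.0 − 0.0 + 0.123200)·0.7872) / 0.440415 = 0.320043
d₂ = d₁ − σ_eff√T = 0.320043 − 0.440415 = -0.120373
N(d₁) = 0.625532,  N(d₂) = 0.452094
V = S₁·e^{−q₁T}·N(d₁) − S₂·e^{−q₂T}·N(d₂) = 147.162658 − 101.784435 = 45.378223
[vanilla: TUV call K=246.69]
σ√T = 0.3275·√2.244 = 0.490595
d₁ = (ln(S/K) + (r+σ²/2)T) / (σ√T) = (ln(235.26/246.69) + (0.0201+0.3275²/2)·2.244) / 0.490595 = (-0.047441 + 0.165446) / 0.490595 = 0.240534
d₂ = d₁ − σ√T = 0.240534 − 0.490595 = -0.250060
e^{−rT} = 0.955898
N(d₁) = 0.595042,  N(d₂) = 0.401270
price = S·N(d₁) − K·e^{−rT}·N(d₂) = 139.989552 − 94.623706 = 45.365845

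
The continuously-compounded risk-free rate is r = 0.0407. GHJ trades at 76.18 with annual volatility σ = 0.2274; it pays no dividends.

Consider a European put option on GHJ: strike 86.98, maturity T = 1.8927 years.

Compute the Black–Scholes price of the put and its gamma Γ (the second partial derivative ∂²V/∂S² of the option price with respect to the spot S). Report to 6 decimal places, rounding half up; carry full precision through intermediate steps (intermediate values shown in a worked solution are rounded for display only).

σ√T = 0.2274·√1.8927 = 0.312847
d₁ = (ln(S/K) + (r+σ²/2)T) / (σ√T) = (ln(76.18/86.98) + (0.0407+0.2274²/2)·1.8927) / 0.312847 = (-0.132579 + 0.125969) / 0.312847 = -0.021128
d₂ = d₁ − σ√T = -0.021128 − 0.312847 = -0.333975
e^{−rT} = 0.925859
N(−d₁) = 0.508428,  N(−d₂) = 0.630801
Put price V = K·e^{−rT}·N(−d₂) − S·N(−d₁) = 50.799168 − 38.732068 = 12.067100
φ(d₁) = (1/√(2π))·e^{−d₁²/2} = 0.398853
Γ = φ(d₁) / (S·σ·√T) = 0.016736

price = 12.067100
Γ = 0.016736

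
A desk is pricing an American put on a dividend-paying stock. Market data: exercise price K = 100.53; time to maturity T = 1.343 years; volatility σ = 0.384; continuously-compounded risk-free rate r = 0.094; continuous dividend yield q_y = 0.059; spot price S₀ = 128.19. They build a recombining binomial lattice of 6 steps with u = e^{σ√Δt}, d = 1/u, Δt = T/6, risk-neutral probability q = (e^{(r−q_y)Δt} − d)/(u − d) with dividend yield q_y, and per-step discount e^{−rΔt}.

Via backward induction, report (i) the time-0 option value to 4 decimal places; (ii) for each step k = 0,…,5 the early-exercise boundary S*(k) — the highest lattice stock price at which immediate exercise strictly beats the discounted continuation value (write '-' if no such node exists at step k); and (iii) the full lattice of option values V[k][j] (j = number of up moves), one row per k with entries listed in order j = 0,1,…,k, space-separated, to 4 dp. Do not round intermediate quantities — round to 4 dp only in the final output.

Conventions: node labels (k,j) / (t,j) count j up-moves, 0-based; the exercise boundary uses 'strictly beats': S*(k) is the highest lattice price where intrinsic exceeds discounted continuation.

params: Δt=0.22383 u=1.19922 d=0.83387 q=0.47623 e^(-rΔt)=0.97918
t_6 payoffs: 57.4324 38.5497 11.3939 0.0000 0.0000 0.0000 0.0000
t_5: node(5,0) S=51.6837 payoff=48.8463 vs cont=47.4313 → 48.8463 [stop]  node(5,1) S=74.3282 payoff=26.2018 vs cont=25.0838 → 26.2018 [stop]  node(5,2) S=106.8942 payoff=0.0000 vs cont=5.8435 → 5.8435 [wait]  node(5,3) S=153.7285 payoff=0.0000 vs cont=0.0000 → 0.0000 [wait]  node(5,4) S=221.0826 payoff=0.0000 vs cont=0.0000 → 0.0000 [wait]  node(5,5) S=317.9472 payoff=0.0000 vs cont=0.0000 → 0.0000 [wait]  ⇒ S*(5)=74.3282
t_4: node(4,0) S=61.9803 payoff=38.5497 vs cont=37.2698 → 38.5497 [stop]  node(4,1) S=89.1361 payoff=11.3939 vs cont=16.1628 → 16.1628 [wait]  node(4,2) S=128.1900 payoff=0.0000 vs cont=2.9969 → 2.9969 [wait]  node(4,3) S=184.3548 payoff=0.0000 vs cont=0.0000 → 0.0000 [wait]  node(4,4) S=265.1275 payoff=0.0000 vs cont=0.0000 → 0.0000 [wait]  ⇒ S*(4)=61.9803
t_3: node(3,0) S=74.3282 payoff=26.2018 vs cont=27.3077 → 27.3077 [wait]  node(3,1) S=106.8942 payoff=0.0000 vs cont=9.6868 → 9.6868 [wait]  node(3,2) S=153.7285 payoff=0.0000 vs cont=1.5370 → 1.5370 [wait]  node(3,3) S=221.0826 payoff=0.0000 vs cont=0.0000 → 0.0000 [wait]  ⇒ S*(3)=-
t_2: node(2,0) S=89.1361 payoff=11.3939 vs cont=18.5222 → 18.5222 [wait]  node(2,1) S=128.1900 payoff=0.0000 vs cont=5.6847 → 5.6847 [wait]  node(2,2) S=184.3548 payoff=0.0000 vs cont=0.7883 → 0.7883 [wait]  ⇒ S*(2)=-
t_1: node(1,0) S=106.8942 payoff=0.0000 vs cont=12.1502 → 12.1502 [wait]  node(1,1) S=153.7285 payoff=0.0000 vs cont=3.2831 → 3.2831 [wait]  ⇒ S*(1)=-
t_0: node(0,0) S=128.1900 payoff=0.0000 vs cont=7.7623 → 7.7623 [wait]  ⇒ S*(0)=-

price = 7.7623
boundary = - - - - 61.9803 74.3282
tree:
7.7623
12.1502 3.2831
18.5222 5.6847 0.7883
27.3077 9.6868 1.5370 0.0000
38.5497 16.1628 2.9969 0.0000 0.0000
48.8463 26.2018 5.8435 0.0000 0.0000 0.0000
57.4324 38.5497 11.3939 0.0000 0.0000 0.0000 0.0000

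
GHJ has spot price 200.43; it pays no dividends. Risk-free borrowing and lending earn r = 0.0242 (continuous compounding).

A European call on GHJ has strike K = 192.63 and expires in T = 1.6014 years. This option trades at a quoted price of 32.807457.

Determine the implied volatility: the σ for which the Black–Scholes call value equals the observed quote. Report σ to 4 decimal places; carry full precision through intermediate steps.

sigma = 0.2529

At σ = 0.2529 the Black–Scholes value reproduces the quote:
σ√T = 0.2529·√1.6014 = 0.320036
d₁ = (ln(S/K) + (r+σ²/2)T) / (σ√T) = (ln(200.43/192.63) + (0.0242+0.2529²/2)·1.6014) / 0.320036 = (0.039694 + 0.089965) / 0.320036 = 0.405139
d₂ = d₁ − σ√T = 0.405139 − 0.320036 = 0.085104
e^{−rT} = 0.961987
N(d₁) = 0.657313,  N(d₂) = 0.533910
V = S·N(d₁) − K·e^{−rT}·N(d₂) = 131.745145 − 98.937688 = 32.807457 (matching the quote); vega is positive throughout, so no other σ reproduces this price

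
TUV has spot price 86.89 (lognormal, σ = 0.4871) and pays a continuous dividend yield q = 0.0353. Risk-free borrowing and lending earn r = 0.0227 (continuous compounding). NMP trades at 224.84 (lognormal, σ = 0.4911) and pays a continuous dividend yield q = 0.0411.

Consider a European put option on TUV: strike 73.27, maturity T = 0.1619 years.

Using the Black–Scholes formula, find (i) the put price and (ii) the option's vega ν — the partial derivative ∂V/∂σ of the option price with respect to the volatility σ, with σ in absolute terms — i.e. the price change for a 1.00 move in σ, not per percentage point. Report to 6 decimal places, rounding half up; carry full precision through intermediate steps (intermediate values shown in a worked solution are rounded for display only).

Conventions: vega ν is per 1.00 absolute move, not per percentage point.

σ√T = 0.4871·√0.1619 = 0.195993
d₁ = (ln(S/K) + (r−q+σ²/2)T) / (σ√T) = (ln(86.89/73.27) + (0.0227−0.0353+0.4871²/2)·0.1619) / 0.195993 = (0.170492 + 0.017167) / 0.195993 = 0.957473
d₂ = d₁ − σ√T = 0.957473 − 0.195993 = 0.761480
e^{−rT} = 0.996332
e^{−qT} = 0.994301
N(−d₁) = 0.169164,  N(−d₂) = 0.223185
Put price V = K·e^{−rT}·N(−d₂) − S·e^{−qT}·N(−d₁) = 16.292797 − 14.614915 = 1.677882
φ(d₁) = (1/√(2π))·e^{−d₁²/2} = 0.252255
ν = S·e^{−qT}·φ(d₁)·√T = 8.769008

price = 1.677882
ν = 8.769008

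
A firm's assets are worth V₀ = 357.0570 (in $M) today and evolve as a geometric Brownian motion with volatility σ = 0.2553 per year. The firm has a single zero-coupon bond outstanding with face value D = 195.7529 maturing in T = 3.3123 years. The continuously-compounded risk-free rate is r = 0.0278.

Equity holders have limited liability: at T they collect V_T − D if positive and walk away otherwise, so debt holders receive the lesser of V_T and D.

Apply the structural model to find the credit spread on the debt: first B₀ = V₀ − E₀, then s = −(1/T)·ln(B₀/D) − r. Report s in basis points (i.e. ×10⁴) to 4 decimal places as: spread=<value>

Apply the equity-as-call identities (strike 195.7529, horizon 3.3123 years):
d₁ = [ln(V₀/D) + (r + σ²/2)T] / (σ√T)
   = [ln(357.0570/195.7529) + (0.0278 + 0.5·0.2553²)·3.3123] / (0.2553·√3.3123)
   = [0.601042 + 0.200027] / 0.464639 = 1.724067
d₂ = d₁ − σ√T = 1.724067 − 0.464639 = 1.259428
N(d₁) = 0.957652,  N(d₂) = 0.896062,  e^(−rT) = 0.912030
E₀ = V₀·N(d₁) − D·e^(−rT)·N(d₂)
   = 357.0570·0.957652 − 195.7529·0.912030·0.896062 = 181.960098
B₀ = V₀ − E₀ = 357.0570 − 181.960098 = 175.096902
spread = −(1/T)·ln(B₀/D) − r = −(1/3.3123)·ln(175.096902/195.7529) − 0.0278 = 0.00586652
in basis points: 0.00586652 × 10⁴ = 58.6652 bp

spread=58.6652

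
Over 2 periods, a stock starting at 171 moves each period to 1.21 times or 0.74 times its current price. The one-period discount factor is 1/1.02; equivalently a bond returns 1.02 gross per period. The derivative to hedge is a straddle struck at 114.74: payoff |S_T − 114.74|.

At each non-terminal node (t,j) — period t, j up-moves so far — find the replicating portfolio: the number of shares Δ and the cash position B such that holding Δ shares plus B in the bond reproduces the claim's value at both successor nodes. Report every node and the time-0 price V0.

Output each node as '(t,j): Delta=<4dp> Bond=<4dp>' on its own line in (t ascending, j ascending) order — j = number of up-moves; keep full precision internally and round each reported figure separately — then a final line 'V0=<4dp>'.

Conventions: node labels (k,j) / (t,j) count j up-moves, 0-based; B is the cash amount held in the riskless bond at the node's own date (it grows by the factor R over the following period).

(0,0): Delta=0.7919 Bond=-68.0698
(1,0): Delta=0.2904 Bond=-5.9759
(1,1): Delta=1.0000 Bond=-112.4902
V0=67.3442

Risk-neutral probability p* = (R−d)/(u−d) = (1.02−0.74)/(1.21−0.74) = 0.5957.
At maturity the claim pays: V(2,0)=21.1004, V(2,1)=38.3734, V(2,2)=135.6211
(1,0): S=126.5400. Δ = (V_up−V_dn)/(S_up−S_dn) = (38.3734−21.1004)/(153.1134−93.6396) = 0.2904. V = [p*·38.3734 + (1−p*)·21.1004]/1.02 = 30.7752. B = V − Δ·S = -5.9759.
(1,1): S=206.9100. Δ = (V_up−V_dn)/(S_up−S_dn) = (135.6211−38.3734)/(250.3611−153.1134) = 1.0000. V = [p*·135.6211 + (1−p*)·38.3734]/1.02 = 94.4198. B = V − Δ·S = -112.4902.
(0,0): S=171.0000. Δ = (V_up−V_dn)/(S_up−S_dn) = (94.4198−30.7752)/(206.9100−126.5400) = 0.7919. V = [p*·94.4198 + (1−p*)·30.7752]/1.02 = 67.3442. B = V − Δ·S = -68.0698.
Sanity check at the root: Δ(0,0)·S0 + B(0,0) reproduces V0 = 67.3442.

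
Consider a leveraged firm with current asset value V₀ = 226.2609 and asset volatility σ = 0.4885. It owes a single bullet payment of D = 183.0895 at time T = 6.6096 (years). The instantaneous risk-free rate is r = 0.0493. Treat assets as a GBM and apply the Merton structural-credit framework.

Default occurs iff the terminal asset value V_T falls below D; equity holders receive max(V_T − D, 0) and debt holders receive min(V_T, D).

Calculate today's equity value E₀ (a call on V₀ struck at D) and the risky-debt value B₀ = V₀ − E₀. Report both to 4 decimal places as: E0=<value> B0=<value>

Apply the equity-as-call identities (strike 183.0895, horizon 6.6096 years):
d₁ = [ln(V₀/D) + (r + σ²/2)T] / (σ√T)
   = [ln(226.2609/183.0895) + (0.0493 + 0.5·0.4885²)·6.6096] / (0.4885·√6.6096)
   = [0.211714 + 1.114485] / 1.255892 = 1.055982
d₂ = d₁ − σ√T = 1.055982 − 1.255892 = -0.199910
N(d₁) = 0.854512,  N(d₂) = 0.420776,  e^(−rT) = 0.721911
E₀ = V₀·N(d₁) − D·e^(−rT)·N(d₂)
   = 226.2609·0.854512 − 183.0895·0.721911·0.420776 = 137.726861
B₀ = V₀ − E₀ = 226.2609 − 137.726861 = 88.534039

E0=137.7269 B0=88.5340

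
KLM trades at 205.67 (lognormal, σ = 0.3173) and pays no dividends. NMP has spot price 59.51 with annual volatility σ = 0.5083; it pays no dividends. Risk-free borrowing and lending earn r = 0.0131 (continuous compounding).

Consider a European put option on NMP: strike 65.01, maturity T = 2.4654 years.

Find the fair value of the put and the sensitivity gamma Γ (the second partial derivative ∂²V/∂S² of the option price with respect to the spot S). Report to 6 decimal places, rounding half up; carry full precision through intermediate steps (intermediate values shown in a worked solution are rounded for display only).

σ√T = 0.5083·√2.4654 = 0.798112
d₁ = (ln(S/K) + (r+σ²/2)T) / (σ√T) = (ln(59.51/65.01) + (0.0131+0.5083²/2)·2.4654) / 0.798112 = (-0.088397 + 0.350788) / 0.798112 = 0.328765
d₂ = d₁ − σ√T = 0.328765 − 0.798112 = -0.469347
e^{−rT} = 0.968219
N(−d₁) = 0.371167,  N(−d₂) = 0.680589
Put price V = K·e^{−rT}·N(−d₂) − S·N(−d₁) = 42.838956 − 22.088126 = 20.750830
φ(d₁) = (1/√(2π))·e^{−d₁²/2} = 0.377954
Γ = φ(d₁) / (S·σ·√T) = 0.007958

price = 20.750830
Γ = 0.007958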